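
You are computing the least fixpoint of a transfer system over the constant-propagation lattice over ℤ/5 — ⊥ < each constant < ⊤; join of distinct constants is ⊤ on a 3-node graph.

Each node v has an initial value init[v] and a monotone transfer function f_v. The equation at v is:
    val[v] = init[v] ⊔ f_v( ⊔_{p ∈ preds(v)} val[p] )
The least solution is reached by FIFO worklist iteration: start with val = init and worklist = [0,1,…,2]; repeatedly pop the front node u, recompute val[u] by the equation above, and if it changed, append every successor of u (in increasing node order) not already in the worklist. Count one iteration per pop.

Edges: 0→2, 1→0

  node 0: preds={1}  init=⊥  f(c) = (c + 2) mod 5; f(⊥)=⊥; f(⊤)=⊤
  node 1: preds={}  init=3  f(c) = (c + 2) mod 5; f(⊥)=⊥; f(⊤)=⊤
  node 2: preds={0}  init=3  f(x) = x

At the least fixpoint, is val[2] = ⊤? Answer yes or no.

Worklist (3 pops):
  #1 pop 0: in=3 → 0 (was ⊥); enqueue []
  #2 pop 1: in=⊥ → 3 (no change)
  #3 pop 2: in=0 → ⊤ (was 3); enqueue []

Fixpoint:
  val[0] = 0
  val[1] = 3
  val[2] = ⊤

yes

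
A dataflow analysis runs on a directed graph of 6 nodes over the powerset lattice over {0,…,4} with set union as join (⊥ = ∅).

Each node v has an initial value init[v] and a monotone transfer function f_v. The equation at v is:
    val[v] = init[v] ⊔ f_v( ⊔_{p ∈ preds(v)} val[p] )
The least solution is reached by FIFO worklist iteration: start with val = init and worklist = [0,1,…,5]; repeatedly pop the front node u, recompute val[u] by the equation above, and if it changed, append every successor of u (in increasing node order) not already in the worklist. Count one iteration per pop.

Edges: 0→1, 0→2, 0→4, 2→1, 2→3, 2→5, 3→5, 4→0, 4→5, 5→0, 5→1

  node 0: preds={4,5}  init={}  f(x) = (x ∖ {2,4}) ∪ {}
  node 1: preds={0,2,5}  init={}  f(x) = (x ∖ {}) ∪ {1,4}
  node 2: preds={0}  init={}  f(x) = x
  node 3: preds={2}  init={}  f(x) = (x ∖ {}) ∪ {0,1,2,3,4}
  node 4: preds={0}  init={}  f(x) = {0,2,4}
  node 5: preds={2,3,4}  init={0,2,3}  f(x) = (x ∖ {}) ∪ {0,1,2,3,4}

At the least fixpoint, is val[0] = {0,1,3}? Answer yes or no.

Trace (14 dequeues):
  [1] u=0 | in {0,2,3} | out {0,3} | prev {} | push {}
  [2] u=1 | in {0,2,3} | out {0,1,2,3,4} | prev {} | push {}
  [3] u=2 | in {0,3} | out {0,3} | prev {} | push {1}
  [4] u=3 | in {0,3} | out {0,1,2,3,4} | prev {} | push {}
  [5] u=4 | in {0,3} | out {0,2,4} | prev {} | push {0}
  [6] u=5 | in {0,1,2,3,4} | out {0,1,2,3,4} | prev {0,2,3} | push {}
  [7] u=1 | in {0,1,2,3,4} | out {0,1,2,3,4} | ==
  [8] u=0 | in {0,1,2,3,4} | out {0,1,3} | prev {0,3} | push {1,2,4}
  [9] u=1 | in {0,1,2,3,4} | out {0,1,2,3,4} | ==
  [10] u=2 | in {0,1,3} | out {0,1,3} | prev {0,3} | push {1,3,5}
  [11] u=4 | in {0,1,3} | out {0,2,4} | ==
  [12] u=1 | in {0,1,2,3,4} | out {0,1,2,3,4} | ==
  [13] u=3 | in {0,1,3} | out {0,1,2,3,4} | ==
  [14] u=5 | in {0,1,2,3,4} | out {0,1,2,3,4} | ==

Converged values:
  [0] {0,1,3}
  [1] {0,1,2,3,4}
  [2] {0,1,3}
  [3] {0,1,2,3,4}
  [4] {0,2,4}
  [5] {0,1,2,3,4}

yes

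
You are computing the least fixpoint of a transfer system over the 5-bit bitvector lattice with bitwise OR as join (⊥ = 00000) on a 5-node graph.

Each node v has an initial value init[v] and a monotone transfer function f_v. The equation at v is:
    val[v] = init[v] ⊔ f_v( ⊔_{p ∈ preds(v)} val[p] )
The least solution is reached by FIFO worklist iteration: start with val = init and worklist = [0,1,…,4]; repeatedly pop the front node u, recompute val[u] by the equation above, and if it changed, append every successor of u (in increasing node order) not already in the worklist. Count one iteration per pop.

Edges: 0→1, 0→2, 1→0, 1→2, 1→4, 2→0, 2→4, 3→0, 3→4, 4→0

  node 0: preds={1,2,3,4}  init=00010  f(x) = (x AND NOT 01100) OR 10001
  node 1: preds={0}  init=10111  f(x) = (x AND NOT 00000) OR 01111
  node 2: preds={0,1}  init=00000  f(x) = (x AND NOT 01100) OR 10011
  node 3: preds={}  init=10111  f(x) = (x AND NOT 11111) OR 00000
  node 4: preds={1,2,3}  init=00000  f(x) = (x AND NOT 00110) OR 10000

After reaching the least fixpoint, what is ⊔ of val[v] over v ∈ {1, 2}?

Iteration log — 6 steps:
  step 1. node 0  ⊔preds=10111  new=10011  old=00010  +wl: 
  step 2. node 1  ⊔preds=10011  new=11111  old=10111  +wl: 0
  step 3. node 2  ⊔preds=11111  new=10011  old=00000  +wl: 
  step 4. node 3  ⊔preds=00000  new=10111  stable
  step 5. node 4  ⊔preds=11111  new=11001  old=00000  +wl: 
  step 6. node 0  ⊔preds=11111  new=10011  stable

Least fixpoint reached:
  node 0: 10011
  node 1: 11111
  node 2: 10011
  node 3: 10111
  node 4: 11001

11111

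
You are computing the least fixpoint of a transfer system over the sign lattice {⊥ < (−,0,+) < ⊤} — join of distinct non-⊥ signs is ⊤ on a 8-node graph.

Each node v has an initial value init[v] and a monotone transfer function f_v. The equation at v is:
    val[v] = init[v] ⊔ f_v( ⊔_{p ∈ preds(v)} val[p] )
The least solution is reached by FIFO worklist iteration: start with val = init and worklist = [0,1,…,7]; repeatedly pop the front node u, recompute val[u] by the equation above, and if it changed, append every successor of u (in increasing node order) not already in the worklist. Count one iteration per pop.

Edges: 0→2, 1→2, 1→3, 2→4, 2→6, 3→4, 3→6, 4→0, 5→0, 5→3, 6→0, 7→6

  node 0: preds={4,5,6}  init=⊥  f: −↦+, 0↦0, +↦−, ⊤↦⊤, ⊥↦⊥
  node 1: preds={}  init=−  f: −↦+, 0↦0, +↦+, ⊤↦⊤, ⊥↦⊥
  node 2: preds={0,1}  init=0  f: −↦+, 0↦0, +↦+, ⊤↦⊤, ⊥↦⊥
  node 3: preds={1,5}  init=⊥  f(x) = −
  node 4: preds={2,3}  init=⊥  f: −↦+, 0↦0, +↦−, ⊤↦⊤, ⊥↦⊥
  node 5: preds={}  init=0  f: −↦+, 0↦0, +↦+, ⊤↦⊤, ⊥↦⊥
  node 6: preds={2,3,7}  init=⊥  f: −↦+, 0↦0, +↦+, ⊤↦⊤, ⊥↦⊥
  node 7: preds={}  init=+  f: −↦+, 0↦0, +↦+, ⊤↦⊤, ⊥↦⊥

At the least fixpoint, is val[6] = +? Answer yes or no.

no

Trace (10 dequeues):
  [1] u=0 | in 0 | out 0 | prev ⊥ | push {}
  [2] u=1 | in ⊥ | out − | ==
  [3] u=2 | in ⊤ | out ⊤ | prev 0 | push {}
  [4] u=3 | in ⊤ | out − | prev ⊥ | push {}
  [5] u=4 | in ⊤ | out ⊤ | prev ⊥ | push {0}
  [6] u=5 | in ⊥ | out 0 | ==
  [7] u=6 | in ⊤ | out ⊤ | prev ⊥ | push {}
  [8] u=7 | in ⊥ | out + | ==
  [9] u=0 | in ⊤ | out ⊤ | prev 0 | push {2}
  [10] u=2 | in ⊤ | out ⊤ | ==

Converged values:
  [0] ⊤
  [1] −
  [2] ⊤
  [3] −
  [4] ⊤
  [5] 0
  [6] ⊤
  [7] +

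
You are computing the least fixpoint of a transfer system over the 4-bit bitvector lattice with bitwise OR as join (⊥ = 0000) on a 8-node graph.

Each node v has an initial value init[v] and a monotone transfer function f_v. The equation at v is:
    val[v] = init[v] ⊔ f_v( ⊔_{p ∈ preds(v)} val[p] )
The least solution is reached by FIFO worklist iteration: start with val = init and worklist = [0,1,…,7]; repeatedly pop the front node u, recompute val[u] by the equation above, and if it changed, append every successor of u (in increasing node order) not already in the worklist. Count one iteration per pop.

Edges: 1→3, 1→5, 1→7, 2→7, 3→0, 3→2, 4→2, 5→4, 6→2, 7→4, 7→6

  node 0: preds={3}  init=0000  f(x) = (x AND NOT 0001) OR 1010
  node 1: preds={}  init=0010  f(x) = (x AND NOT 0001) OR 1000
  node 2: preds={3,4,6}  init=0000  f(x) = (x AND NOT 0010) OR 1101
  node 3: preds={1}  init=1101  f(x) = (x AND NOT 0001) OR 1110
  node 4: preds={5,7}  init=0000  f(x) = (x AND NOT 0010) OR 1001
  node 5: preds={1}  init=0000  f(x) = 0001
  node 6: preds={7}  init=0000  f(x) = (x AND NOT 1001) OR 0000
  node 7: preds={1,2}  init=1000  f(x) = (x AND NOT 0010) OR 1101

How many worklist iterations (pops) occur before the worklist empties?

Worklist (13 pops):
  #1 pop 0: in=1101 → 1110 (was 0000); enqueue []
  #2 pop 1: in=0000 → 1010 (was 0010); enqueue []
  #3 pop 2: in=1101 → 1101 (was 0000); enqueue []
  #4 pop 3: in=1010 → 1111 (was 1101); enqueue [0,2]
  #5 pop 4: in=1000 → 1001 (was 0000); enqueue []
  #6 pop 5: in=1010 → 0001 (was 0000); enqueue [4]
  #7 pop 6: in=1000 → 0000 (no change)
  #8 pop 7: in=1111 → 1101 (was 1000); enqueue [6]
  #9 pop 0: in=1111 → 1110 (no change)
  #10 pop 2: in=1111 → 1101 (no change)
  #11 pop 4: in=1101 → 1101 (was 1001); enqueue [2]
  #12 pop 6: in=1101 → 0100 (was 0000); enqueue []
  #13 pop 2: in=1111 → 1101 (no change)

Fixpoint:
  val[0] = 1110
  val[1] = 1010
  val[2] = 1101
  val[3] = 1111
  val[4] = 1101
  val[5] = 0001
  val[6] = 0100
  val[7] = 1101

13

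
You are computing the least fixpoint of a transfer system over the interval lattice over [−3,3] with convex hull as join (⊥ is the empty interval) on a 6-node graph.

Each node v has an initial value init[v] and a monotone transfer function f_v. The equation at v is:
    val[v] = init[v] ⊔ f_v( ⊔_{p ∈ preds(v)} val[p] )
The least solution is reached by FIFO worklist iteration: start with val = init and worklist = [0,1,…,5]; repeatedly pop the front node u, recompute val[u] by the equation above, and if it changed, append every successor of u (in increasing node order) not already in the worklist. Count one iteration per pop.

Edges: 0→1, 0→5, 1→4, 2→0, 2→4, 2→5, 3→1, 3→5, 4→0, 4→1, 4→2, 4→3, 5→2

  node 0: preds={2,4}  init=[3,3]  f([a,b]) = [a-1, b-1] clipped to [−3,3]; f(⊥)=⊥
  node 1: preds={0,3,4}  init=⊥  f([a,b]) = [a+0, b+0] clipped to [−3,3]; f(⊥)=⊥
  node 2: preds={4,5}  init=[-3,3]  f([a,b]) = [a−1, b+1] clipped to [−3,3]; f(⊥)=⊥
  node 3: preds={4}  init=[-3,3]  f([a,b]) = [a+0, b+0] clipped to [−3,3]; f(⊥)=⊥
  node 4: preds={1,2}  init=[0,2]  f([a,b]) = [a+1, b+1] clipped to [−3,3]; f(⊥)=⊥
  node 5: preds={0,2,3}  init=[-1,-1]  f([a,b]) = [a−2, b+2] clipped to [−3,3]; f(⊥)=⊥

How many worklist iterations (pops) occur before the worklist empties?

Worklist (10 pops):
  #1 pop 0: in=[-3,3] → [-3,3] (was [3,3]); enqueue []
  #2 pop 1: in=[-3,3] → [-3,3] (was ⊥); enqueue []
  #3 pop 2: in=[-1,2] → [-3,3] (no change)
  #4 pop 3: in=[0,2] → [-3,3] (no change)
  #5 pop 4: in=[-3,3] → [-2,3] (was [0,2]); enqueue [0,1,2,3]
  #6 pop 5: in=[-3,3] → [-3,3] (was [-1,-1]); enqueue []
  #7 pop 0: in=[-3,3] → [-3,3] (no change)
  #8 pop 1: in=[-3,3] → [-3,3] (no change)
  #9 pop 2: in=[-3,3] → [-3,3] (no change)
  #10 pop 3: in=[-2,3] → [-3,3] (no change)

Fixpoint:
  val[0] = [-3,3]
  val[1] = [-3,3]
  val[2] = [-3,3]
  val[3] = [-3,3]
  val[4] = [-2,3]
  val[5] = [-3,3]

10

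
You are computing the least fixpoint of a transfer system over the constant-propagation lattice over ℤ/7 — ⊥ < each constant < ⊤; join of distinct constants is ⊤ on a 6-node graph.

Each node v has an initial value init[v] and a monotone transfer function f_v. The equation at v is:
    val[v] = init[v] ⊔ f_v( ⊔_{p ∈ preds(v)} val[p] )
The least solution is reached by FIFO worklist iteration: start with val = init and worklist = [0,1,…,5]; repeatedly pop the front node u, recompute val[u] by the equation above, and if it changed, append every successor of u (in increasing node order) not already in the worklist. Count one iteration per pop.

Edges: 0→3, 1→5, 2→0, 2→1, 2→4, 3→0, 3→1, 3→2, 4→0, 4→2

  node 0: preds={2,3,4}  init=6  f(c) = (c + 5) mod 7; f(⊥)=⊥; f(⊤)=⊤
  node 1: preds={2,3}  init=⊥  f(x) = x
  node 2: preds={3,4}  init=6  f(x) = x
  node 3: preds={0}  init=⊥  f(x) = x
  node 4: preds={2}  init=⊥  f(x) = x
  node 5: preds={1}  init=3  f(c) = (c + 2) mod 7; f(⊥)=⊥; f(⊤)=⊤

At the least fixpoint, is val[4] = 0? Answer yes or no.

Iteration log — 15 steps:
  step 1. node 0  ⊔preds=6  new=⊤  old=6  +wl: 
  step 2. node 1  ⊔preds=6  new=6  old=⊥  +wl: 
  step 3. node 2  ⊔preds=⊥  new=6  stable
  step 4. node 3  ⊔preds=⊤  new=⊤  old=⊥  +wl: 0,1,2
  step 5. node 4  ⊔preds=6  new=6  old=⊥  +wl: 
  step 6. node 5  ⊔preds=6  new=⊤  old=3  +wl: 
  step 7. node 0  ⊔preds=⊤  new=⊤  stable
  step 8. node 1  ⊔preds=⊤  new=⊤  old=6  +wl: 5
  step 9. node 2  ⊔preds=⊤  new=⊤  old=6  +wl: 0,1,4
  step 10. node 5  ⊔preds=⊤  new=⊤  stable
  step 11. node 0  ⊔preds=⊤  new=⊤  stable
  step 12. node 1  ⊔preds=⊤  new=⊤  stable
  step 13. node 4  ⊔preds=⊤  new=⊤  old=6  +wl: 0,2
  step 14. node 0  ⊔preds=⊤  new=⊤  stable
  step 15. node 2  ⊔preds=⊤  new=⊤  stable

Least fixpoint reached:
  node 0: ⊤
  node 1: ⊤
  node 2: ⊤
  node 3: ⊤
  node 4: ⊤
  node 5: ⊤

no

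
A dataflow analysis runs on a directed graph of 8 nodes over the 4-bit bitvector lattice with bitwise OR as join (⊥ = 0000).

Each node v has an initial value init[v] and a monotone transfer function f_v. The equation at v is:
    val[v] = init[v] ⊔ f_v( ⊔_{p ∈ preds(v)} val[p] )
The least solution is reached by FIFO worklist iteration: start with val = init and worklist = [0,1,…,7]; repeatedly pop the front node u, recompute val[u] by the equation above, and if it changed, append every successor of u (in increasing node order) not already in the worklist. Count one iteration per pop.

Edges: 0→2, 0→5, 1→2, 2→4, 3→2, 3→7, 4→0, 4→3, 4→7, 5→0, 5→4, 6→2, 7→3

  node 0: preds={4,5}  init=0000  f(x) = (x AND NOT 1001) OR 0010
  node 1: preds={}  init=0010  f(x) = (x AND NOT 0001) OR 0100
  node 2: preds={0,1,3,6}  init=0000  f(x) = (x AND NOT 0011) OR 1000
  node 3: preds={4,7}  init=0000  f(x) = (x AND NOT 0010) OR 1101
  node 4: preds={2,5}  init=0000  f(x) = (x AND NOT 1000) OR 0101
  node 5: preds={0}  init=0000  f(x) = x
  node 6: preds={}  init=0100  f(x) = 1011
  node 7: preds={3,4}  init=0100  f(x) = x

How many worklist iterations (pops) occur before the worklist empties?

Iteration log — 19 steps:
  step 1. node 0  ⊔preds=0000  new=0010  old=0000  +wl: 
  step 2. node 1  ⊔preds=0000  new=0110  old=0010  +wl: 
  step 3. node 2  ⊔preds=0110  new=1100  old=0000  +wl: 
  step 4. node 3  ⊔preds=0100  new=1101  old=0000  +wl: 2
  step 5. node 4  ⊔preds=1100  new=0101  old=0000  +wl: 0,3
  step 6. node 5  ⊔preds=0010  new=0010  old=0000  +wl: 4
  step 7. node 6  ⊔preds=0000  new=1111  old=0100  +wl: 
  step 8. node 7  ⊔preds=1101  new=1101  old=0100  +wl: 
  step 9. node 2  ⊔preds=1111  new=1100  stable
  step 10. node 0  ⊔preds=0111  new=0110  old=0010  +wl: 2,5
  step 11. node 3  ⊔preds=1101  new=1101  stable
  step 12. node 4  ⊔preds=1110  new=0111  old=0101  +wl: 0,3,7
  step 13. node 2  ⊔preds=1111  new=1100  stable
  step 14. node 5  ⊔preds=0110  new=0110  old=0010  +wl: 4
  step 15. node 0  ⊔preds=0111  new=0110  stable
  step 16. node 3  ⊔preds=1111  new=1101  stable
  step 17. node 7  ⊔preds=1111  new=1111  old=1101  +wl: 3
  step 18. node 4  ⊔preds=1110  new=0111  stable
  step 19. node 3  ⊔preds=1111  new=1101  stable

Least fixpoint reached:
  node 0: 0110
  node 1: 0110
  node 2: 1100
  node 3: 1101
  node 4: 0111
  node 5: 0110
  node 6: 1111
  node 7: 1111

19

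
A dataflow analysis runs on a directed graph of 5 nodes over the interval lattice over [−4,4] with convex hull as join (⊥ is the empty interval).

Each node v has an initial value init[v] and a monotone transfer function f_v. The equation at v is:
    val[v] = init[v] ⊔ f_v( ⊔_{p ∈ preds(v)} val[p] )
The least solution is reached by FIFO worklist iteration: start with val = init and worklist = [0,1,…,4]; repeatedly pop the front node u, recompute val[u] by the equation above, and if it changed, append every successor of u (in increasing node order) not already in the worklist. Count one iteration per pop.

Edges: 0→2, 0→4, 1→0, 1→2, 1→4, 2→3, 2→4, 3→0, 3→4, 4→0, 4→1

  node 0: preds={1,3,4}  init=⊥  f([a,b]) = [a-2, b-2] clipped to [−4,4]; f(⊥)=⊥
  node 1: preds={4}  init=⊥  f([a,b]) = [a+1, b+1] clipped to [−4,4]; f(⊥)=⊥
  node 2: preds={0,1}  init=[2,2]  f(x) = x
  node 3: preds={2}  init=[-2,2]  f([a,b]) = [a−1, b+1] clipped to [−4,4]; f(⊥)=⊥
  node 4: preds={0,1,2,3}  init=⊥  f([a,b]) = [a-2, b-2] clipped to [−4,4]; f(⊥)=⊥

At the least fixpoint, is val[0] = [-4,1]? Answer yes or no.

Iteration log — 10 steps:
  step 1. node 0  ⊔preds=[-2,2]  new=[-4,0]  old=⊥  +wl: 
  step 2. node 1  ⊔preds=⊥  new=⊥  stable
  step 3. node 2  ⊔preds=[-4,0]  new=[-4,2]  old=[2,2]  +wl: 
  step 4. node 3  ⊔preds=[-4,2]  new=[-4,3]  old=[-2,2]  +wl: 0
  step 5. node 4  ⊔preds=[-4,3]  new=[-4,1]  old=⊥  +wl: 1
  step 6. node 0  ⊔preds=[-4,3]  new=[-4,1]  old=[-4,0]  +wl: 2,4
  step 7. node 1  ⊔preds=[-4,1]  new=[-3,2]  old=⊥  +wl: 0
  step 8. node 2  ⊔preds=[-4,2]  new=[-4,2]  stable
  step 9. node 4  ⊔preds=[-4,3]  new=[-4,1]  stable
  step 10. node 0  ⊔preds=[-4,3]  new=[-4,1]  stable

Least fixpoint reached:
  node 0: [-4,1]
  node 1: [-3,2]
  node 2: [-4,2]
  node 3: [-4,3]
  node 4: [-4,1]

yes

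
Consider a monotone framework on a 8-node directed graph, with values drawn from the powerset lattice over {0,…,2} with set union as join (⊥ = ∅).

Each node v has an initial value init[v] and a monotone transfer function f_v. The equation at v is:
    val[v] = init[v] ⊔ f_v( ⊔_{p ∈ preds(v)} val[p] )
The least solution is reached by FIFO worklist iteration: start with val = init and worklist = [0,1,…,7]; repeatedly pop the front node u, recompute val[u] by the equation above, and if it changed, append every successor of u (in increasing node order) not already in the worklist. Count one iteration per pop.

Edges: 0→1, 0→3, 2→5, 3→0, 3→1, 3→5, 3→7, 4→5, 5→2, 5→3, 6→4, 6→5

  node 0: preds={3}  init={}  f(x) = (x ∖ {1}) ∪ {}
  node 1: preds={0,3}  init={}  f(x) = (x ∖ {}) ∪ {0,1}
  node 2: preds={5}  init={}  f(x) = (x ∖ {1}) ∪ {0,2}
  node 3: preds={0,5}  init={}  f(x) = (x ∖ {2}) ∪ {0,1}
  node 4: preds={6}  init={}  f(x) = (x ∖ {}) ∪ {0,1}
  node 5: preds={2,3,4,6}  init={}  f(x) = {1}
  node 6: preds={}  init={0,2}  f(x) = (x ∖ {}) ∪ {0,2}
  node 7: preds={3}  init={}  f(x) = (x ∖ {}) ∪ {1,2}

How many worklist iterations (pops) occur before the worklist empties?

12

Worklist (12 pops):
  #1 pop 0: in={} → {} (no change)
  #2 pop 1: in={} → {0,1} (was {}); enqueue []
  #3 pop 2: in={} → {0,2} (was {}); enqueue []
  #4 pop 3: in={} → {0,1} (was {}); enqueue [0,1]
  #5 pop 4: in={0,2} → {0,1,2} (was {}); enqueue []
  #6 pop 5: in={0,1,2} → {1} (was {}); enqueue [2,3]
  #7 pop 6: in={} → {0,2} (no change)
  #8 pop 7: in={0,1} → {0,1,2} (was {}); enqueue []
  #9 pop 0: in={0,1} → {0} (was {}); enqueue []
  #10 pop 1: in={0,1} → {0,1} (no change)
  #11 pop 2: in={1} → {0,2} (no change)
  #12 pop 3: in={0,1} → {0,1} (no change)

Fixpoint:
  val[0] = {0}
  val[1] = {0,1}
  val[2] = {0,2}
  val[3] = {0,1}
  val[4] = {0,1,2}
  val[5] = {1}
  val[6] = {0,2}
  val[7] = {0,1,2}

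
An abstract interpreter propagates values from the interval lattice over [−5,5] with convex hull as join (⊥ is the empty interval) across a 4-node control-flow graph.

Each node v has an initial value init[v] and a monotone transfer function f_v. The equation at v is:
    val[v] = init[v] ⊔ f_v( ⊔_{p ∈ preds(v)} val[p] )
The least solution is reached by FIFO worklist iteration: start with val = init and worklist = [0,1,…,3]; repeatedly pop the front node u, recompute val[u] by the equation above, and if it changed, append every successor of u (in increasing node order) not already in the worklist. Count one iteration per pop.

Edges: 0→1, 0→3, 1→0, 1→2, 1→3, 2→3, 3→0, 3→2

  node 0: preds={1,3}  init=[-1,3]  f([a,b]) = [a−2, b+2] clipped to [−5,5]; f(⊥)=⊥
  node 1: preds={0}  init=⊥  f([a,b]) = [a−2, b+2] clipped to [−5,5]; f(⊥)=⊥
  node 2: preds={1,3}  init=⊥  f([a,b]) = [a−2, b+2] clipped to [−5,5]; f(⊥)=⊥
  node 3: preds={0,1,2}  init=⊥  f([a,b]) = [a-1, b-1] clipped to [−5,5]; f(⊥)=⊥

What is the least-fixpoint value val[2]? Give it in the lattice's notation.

[-5,5]

Worklist (10 pops):
  #1 pop 0: in=⊥ → [-1,3] (no change)
  #2 pop 1: in=[-1,3] → [-3,5] (was ⊥); enqueue [0]
  #3 pop 2: in=[-3,5] → [-5,5] (was ⊥); enqueue []
  #4 pop 3: in=[-5,5] → [-5,4] (was ⊥); enqueue [2]
  #5 pop 0: in=[-5,5] → [-5,5] (was [-1,3]); enqueue [1,3]
  #6 pop 2: in=[-5,5] → [-5,5] (no change)
  #7 pop 1: in=[-5,5] → [-5,5] (was [-3,5]); enqueue [0,2]
  #8 pop 3: in=[-5,5] → [-5,4] (no change)
  #9 pop 0: in=[-5,5] → [-5,5] (no change)
  #10 pop 2: in=[-5,5] → [-5,5] (no change)

Fixpoint:
  val[0] = [-5,5]
  val[1] = [-5,5]
  val[2] = [-5,5]
  val[3] = [-5,4]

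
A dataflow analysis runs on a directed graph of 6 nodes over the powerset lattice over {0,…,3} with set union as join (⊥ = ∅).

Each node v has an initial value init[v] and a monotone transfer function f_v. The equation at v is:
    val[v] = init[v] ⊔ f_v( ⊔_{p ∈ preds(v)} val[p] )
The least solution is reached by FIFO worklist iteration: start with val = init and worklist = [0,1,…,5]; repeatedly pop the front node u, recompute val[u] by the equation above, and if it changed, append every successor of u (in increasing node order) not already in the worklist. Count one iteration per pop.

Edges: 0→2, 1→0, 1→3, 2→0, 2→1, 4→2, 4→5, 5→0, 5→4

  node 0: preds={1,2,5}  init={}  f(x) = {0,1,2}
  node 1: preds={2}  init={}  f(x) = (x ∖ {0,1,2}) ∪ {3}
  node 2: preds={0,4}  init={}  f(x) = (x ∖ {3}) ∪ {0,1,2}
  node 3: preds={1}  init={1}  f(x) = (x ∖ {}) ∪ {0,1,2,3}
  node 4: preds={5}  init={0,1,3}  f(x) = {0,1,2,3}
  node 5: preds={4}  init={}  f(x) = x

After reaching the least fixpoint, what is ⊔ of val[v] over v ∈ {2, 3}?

Trace (10 dequeues):
  [1] u=0 | in {} | out {0,1,2} | prev {} | push {}
  [2] u=1 | in {} | out {3} | prev {} | push {0}
  [3] u=2 | in {0,1,2,3} | out {0,1,2} | prev {} | push {1}
  [4] u=3 | in {3} | out {0,1,2,3} | prev {1} | push {}
  [5] u=4 | in {} | out {0,1,2,3} | prev {0,1,3} | push {2}
  [6] u=5 | in {0,1,2,3} | out {0,1,2,3} | prev {} | push {4}
  [7] u=0 | in {0,1,2,3} | out {0,1,2} | ==
  [8] u=1 | in {0,1,2} | out {3} | ==
  [9] u=2 | in {0,1,2,3} | out {0,1,2} | ==
  [10] u=4 | in {0,1,2,3} | out {0,1,2,3} | ==

Converged values:
  [0] {0,1,2}
  [1] {3}
  [2] {0,1,2}
  [3] {0,1,2,3}
  [4] {0,1,2,3}
  [5] {0,1,2,3}

{0,1,2,3}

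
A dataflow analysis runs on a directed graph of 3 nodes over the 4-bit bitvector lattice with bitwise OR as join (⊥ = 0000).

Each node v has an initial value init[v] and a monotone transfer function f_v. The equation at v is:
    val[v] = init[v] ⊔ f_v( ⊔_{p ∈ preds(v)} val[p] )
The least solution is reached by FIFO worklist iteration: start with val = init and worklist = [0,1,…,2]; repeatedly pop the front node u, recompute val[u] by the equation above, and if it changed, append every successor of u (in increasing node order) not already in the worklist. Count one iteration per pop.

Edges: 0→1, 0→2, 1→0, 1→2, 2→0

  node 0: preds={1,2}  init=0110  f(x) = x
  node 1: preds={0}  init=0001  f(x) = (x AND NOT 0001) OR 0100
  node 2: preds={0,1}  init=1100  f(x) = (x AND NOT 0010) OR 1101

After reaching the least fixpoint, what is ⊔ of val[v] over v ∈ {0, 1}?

1111

Trace (4 dequeues):
  [1] u=0 | in 1101 | out 1111 | prev 0110 | push {}
  [2] u=1 | in 1111 | out 1111 | prev 0001 | push {0}
  [3] u=2 | in 1111 | out 1101 | prev 1100 | push {}
  [4] u=0 | in 1111 | out 1111 | ==

Converged values:
  [0] 1111
  [1] 1111
  [2] 1101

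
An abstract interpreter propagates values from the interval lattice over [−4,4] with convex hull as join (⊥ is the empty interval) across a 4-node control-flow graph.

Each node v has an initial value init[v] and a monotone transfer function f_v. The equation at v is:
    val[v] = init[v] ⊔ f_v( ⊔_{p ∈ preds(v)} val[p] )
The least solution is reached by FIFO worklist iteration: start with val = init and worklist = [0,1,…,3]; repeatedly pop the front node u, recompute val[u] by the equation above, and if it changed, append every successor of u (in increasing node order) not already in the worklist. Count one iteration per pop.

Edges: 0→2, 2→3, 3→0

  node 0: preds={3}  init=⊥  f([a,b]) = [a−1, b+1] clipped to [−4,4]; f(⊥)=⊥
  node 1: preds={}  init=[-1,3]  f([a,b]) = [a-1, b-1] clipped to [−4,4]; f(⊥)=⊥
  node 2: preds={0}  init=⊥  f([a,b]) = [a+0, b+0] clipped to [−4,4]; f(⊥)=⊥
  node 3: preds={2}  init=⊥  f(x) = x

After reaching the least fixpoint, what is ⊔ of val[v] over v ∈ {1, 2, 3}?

[-1,3]

Worklist (4 pops):
  #1 pop 0: in=⊥ → ⊥ (no change)
  #2 pop 1: in=⊥ → [-1,3] (no change)
  #3 pop 2: in=⊥ → ⊥ (no change)
  #4 pop 3: in=⊥ → ⊥ (no change)

Fixpoint:
  val[0] = ⊥
  val[1] = [-1,3]
  val[2] = ⊥
  val[3] = ⊥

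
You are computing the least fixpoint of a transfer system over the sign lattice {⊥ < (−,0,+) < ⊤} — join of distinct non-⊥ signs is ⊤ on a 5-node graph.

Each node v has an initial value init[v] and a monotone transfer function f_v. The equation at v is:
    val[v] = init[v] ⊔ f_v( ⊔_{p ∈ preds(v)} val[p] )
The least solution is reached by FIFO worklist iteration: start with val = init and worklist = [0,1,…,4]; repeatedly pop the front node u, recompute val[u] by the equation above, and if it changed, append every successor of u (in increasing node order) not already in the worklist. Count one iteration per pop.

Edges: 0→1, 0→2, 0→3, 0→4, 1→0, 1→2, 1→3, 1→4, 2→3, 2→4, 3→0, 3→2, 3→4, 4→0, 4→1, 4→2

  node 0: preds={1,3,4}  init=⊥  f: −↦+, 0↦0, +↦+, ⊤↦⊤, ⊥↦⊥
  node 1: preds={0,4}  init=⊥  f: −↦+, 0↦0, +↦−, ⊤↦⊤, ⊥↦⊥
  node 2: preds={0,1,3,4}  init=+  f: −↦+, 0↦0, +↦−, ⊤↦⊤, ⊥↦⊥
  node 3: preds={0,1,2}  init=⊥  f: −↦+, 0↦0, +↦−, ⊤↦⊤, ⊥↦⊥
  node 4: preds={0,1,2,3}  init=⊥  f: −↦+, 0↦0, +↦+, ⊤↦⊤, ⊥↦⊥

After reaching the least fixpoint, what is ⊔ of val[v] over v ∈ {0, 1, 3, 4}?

⊤

Trace (12 dequeues):
  [1] u=0 | in ⊥ | out ⊥ | ==
  [2] u=1 | in ⊥ | out ⊥ | ==
  [3] u=2 | in ⊥ | out + | ==
  [4] u=3 | in + | out − | prev ⊥ | push {0,2}
  [5] u=4 | in ⊤ | out ⊤ | prev ⊥ | push {1}
  [6] u=0 | in ⊤ | out ⊤ | prev ⊥ | push {3,4}
  [7] u=2 | in ⊤ | out ⊤ | prev + | push {}
  [8] u=1 | in ⊤ | out ⊤ | prev ⊥ | push {0,2}
  [9] u=3 | in ⊤ | out ⊤ | prev − | push {}
  [10] u=4 | in ⊤ | out ⊤ | ==
  [11] u=0 | in ⊤ | out ⊤ | ==
  [12] u=2 | in ⊤ | out ⊤ | ==

Converged values:
  [0] ⊤
  [1] ⊤
  [2] ⊤
  [3] ⊤
  [4] ⊤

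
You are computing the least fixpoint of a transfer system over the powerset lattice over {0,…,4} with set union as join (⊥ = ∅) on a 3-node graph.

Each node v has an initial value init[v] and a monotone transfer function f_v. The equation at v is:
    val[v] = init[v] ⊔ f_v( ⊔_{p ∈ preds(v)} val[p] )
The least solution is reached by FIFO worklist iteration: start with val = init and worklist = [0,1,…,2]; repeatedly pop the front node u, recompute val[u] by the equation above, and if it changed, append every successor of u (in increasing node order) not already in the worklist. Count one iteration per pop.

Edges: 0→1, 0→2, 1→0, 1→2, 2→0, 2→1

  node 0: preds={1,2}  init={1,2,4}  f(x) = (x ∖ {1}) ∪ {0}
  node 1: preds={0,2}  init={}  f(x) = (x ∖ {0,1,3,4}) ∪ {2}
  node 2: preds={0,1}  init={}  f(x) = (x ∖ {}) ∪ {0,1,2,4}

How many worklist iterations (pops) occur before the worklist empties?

Iteration log — 5 steps:
  step 1. node 0  ⊔preds={}  new={0,1,2,4}  old={1,2,4}  +wl: 
  step 2. node 1  ⊔preds={0,1,2,4}  new={2}  old={}  +wl: 0
  step 3. node 2  ⊔preds={0,1,2,4}  new={0,1,2,4}  old={}  +wl: 1
  step 4. node 0  ⊔preds={0,1,2,4}  new={0,1,2,4}  stable
  step 5. node 1  ⊔preds={0,1,2,4}  new={2}  stable

Least fixpoint reached:
  node 0: {0,1,2,4}
  node 1: {2}
  node 2: {0,1,2,4}

5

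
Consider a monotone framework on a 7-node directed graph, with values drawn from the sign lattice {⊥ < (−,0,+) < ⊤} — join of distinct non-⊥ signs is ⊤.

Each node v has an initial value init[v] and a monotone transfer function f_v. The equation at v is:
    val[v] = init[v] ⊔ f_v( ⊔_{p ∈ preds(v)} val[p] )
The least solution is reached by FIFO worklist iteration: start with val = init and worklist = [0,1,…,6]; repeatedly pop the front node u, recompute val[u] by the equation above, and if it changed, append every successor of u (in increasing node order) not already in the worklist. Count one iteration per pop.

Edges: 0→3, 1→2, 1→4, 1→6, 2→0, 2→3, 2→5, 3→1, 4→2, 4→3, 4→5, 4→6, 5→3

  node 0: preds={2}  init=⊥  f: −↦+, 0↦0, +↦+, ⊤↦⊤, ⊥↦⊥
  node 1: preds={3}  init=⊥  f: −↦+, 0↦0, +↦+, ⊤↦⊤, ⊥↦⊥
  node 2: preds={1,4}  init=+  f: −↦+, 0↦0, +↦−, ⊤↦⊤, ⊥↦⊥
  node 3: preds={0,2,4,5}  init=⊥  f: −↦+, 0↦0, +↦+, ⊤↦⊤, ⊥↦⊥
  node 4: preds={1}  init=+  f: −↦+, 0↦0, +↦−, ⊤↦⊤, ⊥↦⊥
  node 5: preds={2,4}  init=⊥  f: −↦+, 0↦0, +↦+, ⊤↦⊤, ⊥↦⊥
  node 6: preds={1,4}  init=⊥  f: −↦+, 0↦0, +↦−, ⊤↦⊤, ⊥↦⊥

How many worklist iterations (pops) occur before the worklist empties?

Trace (16 dequeues):
  [1] u=0 | in + | out + | prev ⊥ | push {}
  [2] u=1 | in ⊥ | out ⊥ | ==
  [3] u=2 | in + | out ⊤ | prev + | push {0}
  [4] u=3 | in ⊤ | out ⊤ | prev ⊥ | push {1}
  [5] u=4 | in ⊥ | out + | ==
  [6] u=5 | in ⊤ | out ⊤ | prev ⊥ | push {3}
  [7] u=6 | in + | out − | prev ⊥ | push {}
  [8] u=0 | in ⊤ | out ⊤ | prev + | push {}
  [9] u=1 | in ⊤ | out ⊤ | prev ⊥ | push {2,4,6}
  [10] u=3 | in ⊤ | out ⊤ | ==
  [11] u=2 | in ⊤ | out ⊤ | ==
  [12] u=4 | in ⊤ | out ⊤ | prev + | push {2,3,5}
  [13] u=6 | in ⊤ | out ⊤ | prev − | push {}
  [14] u=2 | in ⊤ | out ⊤ | ==
  [15] u=3 | in ⊤ | out ⊤ | ==
  [16] u=5 | in ⊤ | out ⊤ | ==

Converged values:
  [0] ⊤
  [1] ⊤
  [2] ⊤
  [3] ⊤
  [4] ⊤
  [5] ⊤
  [6] ⊤

16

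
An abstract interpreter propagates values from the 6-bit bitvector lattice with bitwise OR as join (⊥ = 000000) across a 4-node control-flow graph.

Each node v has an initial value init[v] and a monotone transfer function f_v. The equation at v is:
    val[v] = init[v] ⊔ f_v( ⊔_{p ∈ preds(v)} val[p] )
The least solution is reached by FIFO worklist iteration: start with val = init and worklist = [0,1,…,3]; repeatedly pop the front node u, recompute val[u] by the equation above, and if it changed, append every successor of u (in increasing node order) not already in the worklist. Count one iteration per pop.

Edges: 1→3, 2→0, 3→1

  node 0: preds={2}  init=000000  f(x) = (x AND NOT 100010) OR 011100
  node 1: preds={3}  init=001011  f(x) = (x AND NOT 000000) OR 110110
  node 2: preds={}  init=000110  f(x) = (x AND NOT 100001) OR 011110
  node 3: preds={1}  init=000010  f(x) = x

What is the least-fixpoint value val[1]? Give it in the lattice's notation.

Iteration log — 6 steps:
  step 1. node 0  ⊔preds=000110  new=011100  old=000000  +wl: 
  step 2. node 1  ⊔preds=000010  new=111111  old=001011  +wl: 
  step 3. node 2  ⊔preds=000000  new=011110  old=000110  +wl: 0
  step 4. node 3  ⊔preds=111111  new=111111  old=000010  +wl: 1
  step 5. node 0  ⊔preds=011110  new=011100  stable
  step 6. node 1  ⊔preds=111111  new=111111  stable

Least fixpoint reached:
  node 0: 011100
  node 1: 111111
  node 2: 011110
  node 3: 111111

111111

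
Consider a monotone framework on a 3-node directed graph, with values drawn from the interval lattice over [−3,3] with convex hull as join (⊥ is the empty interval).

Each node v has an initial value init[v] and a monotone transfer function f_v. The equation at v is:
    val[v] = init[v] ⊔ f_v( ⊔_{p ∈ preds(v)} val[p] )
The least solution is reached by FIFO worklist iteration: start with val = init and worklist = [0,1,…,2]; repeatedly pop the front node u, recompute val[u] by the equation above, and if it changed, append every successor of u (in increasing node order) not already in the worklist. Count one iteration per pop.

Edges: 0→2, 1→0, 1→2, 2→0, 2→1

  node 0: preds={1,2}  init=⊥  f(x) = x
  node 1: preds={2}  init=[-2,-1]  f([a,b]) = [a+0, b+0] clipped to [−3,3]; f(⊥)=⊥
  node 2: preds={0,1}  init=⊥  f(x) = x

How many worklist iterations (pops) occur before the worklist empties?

Iteration log — 5 steps:
  step 1. node 0  ⊔preds=[-2,-1]  new=[-2,-1]  old=⊥  +wl: 
  step 2. node 1  ⊔preds=⊥  new=[-2,-1]  stable
  step 3. node 2  ⊔preds=[-2,-1]  new=[-2,-1]  old=⊥  +wl: 0,1
  step 4. node 0  ⊔preds=[-2,-1]  new=[-2,-1]  stable
  step 5. node 1  ⊔preds=[-2,-1]  new=[-2,-1]  stable

Least fixpoint reached:
  node 0: [-2,-1]
  node 1: [-2,-1]
  node 2: [-2,-1]

5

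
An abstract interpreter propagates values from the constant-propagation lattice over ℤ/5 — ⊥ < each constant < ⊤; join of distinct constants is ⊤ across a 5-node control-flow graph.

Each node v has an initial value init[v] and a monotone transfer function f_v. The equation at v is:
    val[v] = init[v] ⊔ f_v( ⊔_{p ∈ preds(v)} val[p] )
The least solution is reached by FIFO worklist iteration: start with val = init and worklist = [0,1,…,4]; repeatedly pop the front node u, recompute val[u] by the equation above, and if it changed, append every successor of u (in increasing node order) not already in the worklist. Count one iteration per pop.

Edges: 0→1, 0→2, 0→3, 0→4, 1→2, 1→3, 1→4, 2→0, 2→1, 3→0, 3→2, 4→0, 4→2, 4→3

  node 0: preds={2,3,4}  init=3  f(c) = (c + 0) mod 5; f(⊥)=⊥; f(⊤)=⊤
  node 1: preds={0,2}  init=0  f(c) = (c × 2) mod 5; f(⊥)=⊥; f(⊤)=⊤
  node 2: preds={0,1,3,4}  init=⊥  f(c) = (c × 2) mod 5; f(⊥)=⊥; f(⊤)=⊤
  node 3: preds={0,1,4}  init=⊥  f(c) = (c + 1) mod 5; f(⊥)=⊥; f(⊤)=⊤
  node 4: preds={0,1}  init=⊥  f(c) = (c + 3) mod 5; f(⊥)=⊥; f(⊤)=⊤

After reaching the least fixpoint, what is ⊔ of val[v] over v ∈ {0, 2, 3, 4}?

⊤

Worklist (10 pops):
  #1 pop 0: in=⊥ → 3 (no change)
  #2 pop 1: in=3 → ⊤ (was 0); enqueue []
  #3 pop 2: in=⊤ → ⊤ (was ⊥); enqueue [0,1]
  #4 pop 3: in=⊤ → ⊤ (was ⊥); enqueue [2]
  #5 pop 4: in=⊤ → ⊤ (was ⊥); enqueue [3]
  #6 pop 0: in=⊤ → ⊤ (was 3); enqueue [4]
  #7 pop 1: in=⊤ → ⊤ (no change)
  #8 pop 2: in=⊤ → ⊤ (no change)
  #9 pop 3: in=⊤ → ⊤ (no change)
  #10 pop 4: in=⊤ → ⊤ (no change)

Fixpoint:
  val[0] = ⊤
  val[1] = ⊤
  val[2] = ⊤
  val[3] = ⊤
  val[4] = ⊤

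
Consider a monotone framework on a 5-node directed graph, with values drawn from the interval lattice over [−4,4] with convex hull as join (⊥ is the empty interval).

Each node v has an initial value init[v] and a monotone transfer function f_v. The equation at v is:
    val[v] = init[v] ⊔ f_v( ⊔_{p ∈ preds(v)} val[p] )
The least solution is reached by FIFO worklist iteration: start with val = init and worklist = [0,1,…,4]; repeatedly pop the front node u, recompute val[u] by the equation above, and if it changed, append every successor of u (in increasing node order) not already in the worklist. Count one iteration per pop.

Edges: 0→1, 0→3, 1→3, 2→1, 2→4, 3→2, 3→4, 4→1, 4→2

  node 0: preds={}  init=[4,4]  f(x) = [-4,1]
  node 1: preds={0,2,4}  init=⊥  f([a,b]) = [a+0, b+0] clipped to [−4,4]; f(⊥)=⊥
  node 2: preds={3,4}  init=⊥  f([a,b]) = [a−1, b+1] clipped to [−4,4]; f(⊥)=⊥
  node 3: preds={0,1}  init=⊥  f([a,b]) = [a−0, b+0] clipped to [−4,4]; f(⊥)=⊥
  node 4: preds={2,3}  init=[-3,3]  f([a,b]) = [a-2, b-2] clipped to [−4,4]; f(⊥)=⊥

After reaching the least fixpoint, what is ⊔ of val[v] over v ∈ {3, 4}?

Trace (7 dequeues):
  [1] u=0 | in ⊥ | out [-4,4] | prev [4,4] | push {}
  [2] u=1 | in [-4,4] | out [-4,4] | prev ⊥ | push {}
  [3] u=2 | in [-3,3] | out [-4,4] | prev ⊥ | push {1}
  [4] u=3 | in [-4,4] | out [-4,4] | prev ⊥ | push {2}
  [5] u=4 | in [-4,4] | out [-4,3] | prev [-3,3] | push {}
  [6] u=1 | in [-4,4] | out [-4,4] | ==
  [7] u=2 | in [-4,4] | out [-4,4] | ==

Converged values:
  [0] [-4,4]
  [1] [-4,4]
  [2] [-4,4]
  [3] [-4,4]
  [4] [-4,3]

[-4,4]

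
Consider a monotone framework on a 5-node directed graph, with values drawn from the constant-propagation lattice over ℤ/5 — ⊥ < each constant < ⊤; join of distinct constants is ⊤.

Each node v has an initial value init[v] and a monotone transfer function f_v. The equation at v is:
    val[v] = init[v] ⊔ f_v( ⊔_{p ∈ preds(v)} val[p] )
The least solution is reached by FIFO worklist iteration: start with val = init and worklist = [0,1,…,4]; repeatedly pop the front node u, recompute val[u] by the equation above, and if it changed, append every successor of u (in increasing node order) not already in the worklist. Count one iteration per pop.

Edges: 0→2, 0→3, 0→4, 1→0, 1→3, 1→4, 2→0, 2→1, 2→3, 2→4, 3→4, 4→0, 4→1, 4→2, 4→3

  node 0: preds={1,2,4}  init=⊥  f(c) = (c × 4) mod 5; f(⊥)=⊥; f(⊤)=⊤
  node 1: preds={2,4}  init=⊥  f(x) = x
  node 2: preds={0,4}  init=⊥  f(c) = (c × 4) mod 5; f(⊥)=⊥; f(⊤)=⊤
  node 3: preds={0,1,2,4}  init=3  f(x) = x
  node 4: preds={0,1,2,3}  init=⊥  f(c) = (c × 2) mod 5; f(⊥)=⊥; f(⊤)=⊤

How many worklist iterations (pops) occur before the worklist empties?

Trace (16 dequeues):
  [1] u=0 | in ⊥ | out ⊥ | ==
  [2] u=1 | in ⊥ | out ⊥ | ==
  [3] u=2 | in ⊥ | out ⊥ | ==
  [4] u=3 | in ⊥ | out 3 | ==
  [5] u=4 | in 3 | out 1 | prev ⊥ | push {0,1,2,3}
  [6] u=0 | in 1 | out 4 | prev ⊥ | push {4}
  [7] u=1 | in 1 | out 1 | prev ⊥ | push {0}
  [8] u=2 | in ⊤ | out ⊤ | prev ⊥ | push {1}
  [9] u=3 | in ⊤ | out ⊤ | prev 3 | push {}
  [10] u=4 | in ⊤ | out ⊤ | prev 1 | push {2,3}
  [11] u=0 | in ⊤ | out ⊤ | prev 4 | push {4}
  [12] u=1 | in ⊤ | out ⊤ | prev 1 | push {0}
  [13] u=2 | in ⊤ | out ⊤ | ==
  [14] u=3 | in ⊤ | out ⊤ | ==
  [15] u=4 | in ⊤ | out ⊤ | ==
  [16] u=0 | in ⊤ | out ⊤ | ==

Converged values:
  [0] ⊤
  [1] ⊤
  [2] ⊤
  [3] ⊤
  [4] ⊤

16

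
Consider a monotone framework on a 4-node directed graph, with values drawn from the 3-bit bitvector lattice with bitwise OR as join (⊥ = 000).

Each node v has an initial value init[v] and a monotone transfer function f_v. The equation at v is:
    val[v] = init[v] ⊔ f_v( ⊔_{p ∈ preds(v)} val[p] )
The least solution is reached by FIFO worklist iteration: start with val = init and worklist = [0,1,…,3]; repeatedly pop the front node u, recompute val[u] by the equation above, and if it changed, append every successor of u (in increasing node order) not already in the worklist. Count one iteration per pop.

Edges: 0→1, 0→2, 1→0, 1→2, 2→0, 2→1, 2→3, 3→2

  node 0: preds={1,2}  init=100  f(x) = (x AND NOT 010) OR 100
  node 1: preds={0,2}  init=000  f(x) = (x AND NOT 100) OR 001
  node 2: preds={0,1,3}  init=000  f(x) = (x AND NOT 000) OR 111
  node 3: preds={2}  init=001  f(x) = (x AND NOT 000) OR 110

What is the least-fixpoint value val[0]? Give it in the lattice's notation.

Worklist (8 pops):
  #1 pop 0: in=000 → 100 (no change)
  #2 pop 1: in=100 → 001 (was 000); enqueue [0]
  #3 pop 2: in=101 → 111 (was 000); enqueue [1]
  #4 pop 3: in=111 → 111 (was 001); enqueue [2]
  #5 pop 0: in=111 → 101 (was 100); enqueue []
  #6 pop 1: in=111 → 011 (was 001); enqueue [0]
  #7 pop 2: in=111 → 111 (no change)
  #8 pop 0: in=111 → 101 (no change)

Fixpoint:
  val[0] = 101
  val[1] = 011
  val[2] = 111
  val[3] = 111

101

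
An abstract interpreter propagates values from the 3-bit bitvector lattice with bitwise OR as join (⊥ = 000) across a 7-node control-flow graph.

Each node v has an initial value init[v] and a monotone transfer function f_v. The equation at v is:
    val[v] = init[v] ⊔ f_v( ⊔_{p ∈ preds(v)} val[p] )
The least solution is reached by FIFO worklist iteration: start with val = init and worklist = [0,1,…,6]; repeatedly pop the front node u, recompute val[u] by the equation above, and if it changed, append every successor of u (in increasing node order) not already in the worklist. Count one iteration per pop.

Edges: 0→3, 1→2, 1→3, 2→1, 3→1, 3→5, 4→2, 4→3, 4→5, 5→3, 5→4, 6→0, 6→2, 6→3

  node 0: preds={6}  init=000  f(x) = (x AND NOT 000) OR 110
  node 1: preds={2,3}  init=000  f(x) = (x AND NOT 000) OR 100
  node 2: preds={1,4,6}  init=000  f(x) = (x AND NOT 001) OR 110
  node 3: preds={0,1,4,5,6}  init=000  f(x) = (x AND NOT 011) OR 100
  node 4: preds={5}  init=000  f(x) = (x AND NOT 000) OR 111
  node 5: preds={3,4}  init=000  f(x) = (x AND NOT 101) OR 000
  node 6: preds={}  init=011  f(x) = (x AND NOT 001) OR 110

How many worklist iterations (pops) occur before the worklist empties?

Iteration log — 12 steps:
  step 1. node 0  ⊔preds=011  new=111  old=000  +wl: 
  step 2. node 1  ⊔preds=000  new=100  old=000  +wl: 
  step 3. node 2  ⊔preds=111  new=110  old=000  +wl: 1
  step 4. node 3  ⊔preds=111  new=100  old=000  +wl: 
  step 5. node 4  ⊔preds=000  new=111  old=000  +wl: 2,3
  step 6. node 5  ⊔preds=111  new=010  old=000  +wl: 4
  step 7. node 6  ⊔preds=000  new=111  old=011  +wl: 0
  step 8. node 1  ⊔preds=110  new=110  old=100  +wl: 
  step 9. node 2  ⊔preds=111  new=110  stable
  step 10. node 3  ⊔preds=111  new=100  stable
  step 11. node 4  ⊔preds=010  new=111  stable
  step 12. node 0  ⊔preds=111  new=111  stable

Least fixpoint reached:
  node 0: 111
  node 1: 110
  node 2: 110
  node 3: 100
  node 4: 111
  node 5: 010
  node 6: 111

12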